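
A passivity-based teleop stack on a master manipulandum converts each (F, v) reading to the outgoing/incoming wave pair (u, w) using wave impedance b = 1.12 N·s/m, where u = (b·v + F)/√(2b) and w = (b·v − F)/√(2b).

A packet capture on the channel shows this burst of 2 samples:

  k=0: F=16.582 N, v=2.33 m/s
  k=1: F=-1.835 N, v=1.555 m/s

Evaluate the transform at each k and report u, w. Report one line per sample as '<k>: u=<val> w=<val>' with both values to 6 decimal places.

0: u=12.822927 w=-9.335702
1: u=-0.062405 w=2.389716

k=0: b·v=1.12×2.33=2.609600; √(2b)=1.496663; u=(2.609600+16.582)/1.496663=12.822927, w=(2.609600−16.582)/1.496663=-9.335702
k=1: b·v=1.12×1.555=1.741600; √(2b)=1.496663; u=(1.741600+(-1.835))/1.496663=-0.062405, w=(1.741600−(-1.835))/1.496663=2.389716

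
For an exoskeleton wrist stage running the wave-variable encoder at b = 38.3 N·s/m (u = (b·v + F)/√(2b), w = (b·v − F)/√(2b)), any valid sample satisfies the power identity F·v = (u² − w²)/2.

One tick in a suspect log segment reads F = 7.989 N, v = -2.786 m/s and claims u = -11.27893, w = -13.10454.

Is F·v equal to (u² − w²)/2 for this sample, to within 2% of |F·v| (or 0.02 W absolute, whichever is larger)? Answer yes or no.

F·v = 7.989×(-2.786) = -22.2574 W.
(u² − w²)/2 = (127.2143 − 171.7290)/2 = -22.2574 W.
|Δ| = 0.0000;  2% of max(1, |F·v|) = 0.4451.

yes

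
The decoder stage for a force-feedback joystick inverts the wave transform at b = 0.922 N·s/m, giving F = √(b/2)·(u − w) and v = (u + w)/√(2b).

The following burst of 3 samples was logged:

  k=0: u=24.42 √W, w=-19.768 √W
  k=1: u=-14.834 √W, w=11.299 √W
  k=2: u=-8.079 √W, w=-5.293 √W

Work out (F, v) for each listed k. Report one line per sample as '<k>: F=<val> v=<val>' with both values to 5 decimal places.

k=0: u−w=44.18800, u+w=4.65200; √(b/2)=0.67897, √(2b)=1.35794; F=0.67897×44.188=30.00232, v=4.65200/1.35794=3.42578
k=1: u−w=-26.13300, u+w=-3.53500; √(b/2)=0.67897, √(2b)=1.35794; F=0.67897×(-26.133)=-17.74352, v=-3.53500/1.35794=-2.60321
k=2: u−w=-2.78600, u+w=-13.37200; √(b/2)=0.67897, √(2b)=1.35794; F=0.67897×(-2.786)=-1.89161, v=-13.37200/1.35794=-9.84727

0: F=30.00232 v=3.42578
1: F=-17.74352 v=-2.60321
2: F=-1.89161 v=-9.84727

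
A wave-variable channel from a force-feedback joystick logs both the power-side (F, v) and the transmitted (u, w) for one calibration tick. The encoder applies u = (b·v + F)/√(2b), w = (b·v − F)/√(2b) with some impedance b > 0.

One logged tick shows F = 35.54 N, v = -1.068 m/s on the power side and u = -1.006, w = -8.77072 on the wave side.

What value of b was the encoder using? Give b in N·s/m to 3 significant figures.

b = 41.9 N·s/m

u + w = -9.7767;  u + w = √(2b)·v, so √(2b) = -9.7767/(-1.068) = 9.1542.
b = (√(2b))²/2 = 83.8000/2 = 41.9000.
(Check via u − w = 2F/√(2b): u − w = 7.7647, 2F/√(2b) = 7.7647.)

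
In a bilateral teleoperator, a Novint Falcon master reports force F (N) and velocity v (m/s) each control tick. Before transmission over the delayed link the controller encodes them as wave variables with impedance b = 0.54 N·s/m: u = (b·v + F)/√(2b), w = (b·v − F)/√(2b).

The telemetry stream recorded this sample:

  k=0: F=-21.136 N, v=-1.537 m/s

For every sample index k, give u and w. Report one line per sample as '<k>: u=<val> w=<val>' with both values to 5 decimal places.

k=0: b·v=0.54×(-1.537)=-0.82998; √(2b)=1.03923; u=(-0.82998+(-21.136))/1.03923=-21.13677, w=(-0.82998−(-21.136))/1.03923=19.53948

0: u=-21.13677 w=19.53948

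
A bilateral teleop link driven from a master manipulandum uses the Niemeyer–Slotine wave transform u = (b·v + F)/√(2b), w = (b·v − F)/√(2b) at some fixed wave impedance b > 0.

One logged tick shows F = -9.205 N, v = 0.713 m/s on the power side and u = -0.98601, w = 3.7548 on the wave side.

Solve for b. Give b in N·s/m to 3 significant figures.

b = 7.54 N·s/m

u + w = 2.76879;  u + w = √(2b)·v, so √(2b) = 2.76879/0.713 = 3.88330.
b = (√(2b))²/2 = 15.07999/2 = 7.53999.
(Check via u − w = 2F/√(2b): u − w = -4.74081, 2F/√(2b) = -4.74082.)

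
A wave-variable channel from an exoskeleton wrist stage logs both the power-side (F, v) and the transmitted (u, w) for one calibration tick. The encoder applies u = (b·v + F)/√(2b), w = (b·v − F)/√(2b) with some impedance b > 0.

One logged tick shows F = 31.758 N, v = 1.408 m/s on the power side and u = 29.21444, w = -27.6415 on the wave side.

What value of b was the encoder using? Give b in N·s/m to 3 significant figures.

u + w = 1.5729;  u + w = √(2b)·v, so √(2b) = 1.5729/1.408 = 1.1171.
b = (√(2b))²/2 = 1.2480/2 = 0.6240.
(Check via u − w = 2F/√(2b): u − w = 56.8559, 2F/√(2b) = 56.8557.)

b = 0.624 N·s/m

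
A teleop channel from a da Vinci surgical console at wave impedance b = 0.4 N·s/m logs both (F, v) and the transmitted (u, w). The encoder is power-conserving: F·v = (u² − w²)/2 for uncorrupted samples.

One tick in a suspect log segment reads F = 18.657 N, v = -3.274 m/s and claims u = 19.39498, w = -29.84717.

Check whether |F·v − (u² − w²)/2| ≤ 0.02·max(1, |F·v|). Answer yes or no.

F·v = 18.657×(-3.274) = -61.0830 W.
(u² − w²)/2 = (376.1652 − 890.8536)/2 = -257.3442 W.
|Δ| = 196.2611;  2% of max(1, |F·v|) = 1.2217.

no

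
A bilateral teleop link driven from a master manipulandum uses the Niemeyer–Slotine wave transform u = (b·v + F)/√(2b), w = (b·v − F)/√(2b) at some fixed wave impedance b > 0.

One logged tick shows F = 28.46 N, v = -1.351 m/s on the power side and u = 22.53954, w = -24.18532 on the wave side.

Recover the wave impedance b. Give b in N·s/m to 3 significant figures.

u + w = -1.64578;  u + w = √(2b)·v, so √(2b) = -1.64578/(-1.351) = 1.21819.
b = (√(2b))²/2 = 1.48400/2 = 0.74200.
(Check via u − w = 2F/√(2b): u − w = 46.72486, 2F/√(2b) = 46.72491.)

b = 0.742 N·s/m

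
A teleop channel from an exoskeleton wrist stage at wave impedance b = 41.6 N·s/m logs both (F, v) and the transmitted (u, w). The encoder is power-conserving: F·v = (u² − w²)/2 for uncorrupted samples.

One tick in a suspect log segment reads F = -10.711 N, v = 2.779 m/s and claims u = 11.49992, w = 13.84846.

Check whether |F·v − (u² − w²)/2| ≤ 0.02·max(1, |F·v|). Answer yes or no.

F·v = (-10.711)×2.779 = -29.7659 W.
(u² − w²)/2 = (132.2482 − 191.7798)/2 = -29.7658 W.
|Δ| = 0.0000;  2% of max(1, |F·v|) = 0.5953.

yes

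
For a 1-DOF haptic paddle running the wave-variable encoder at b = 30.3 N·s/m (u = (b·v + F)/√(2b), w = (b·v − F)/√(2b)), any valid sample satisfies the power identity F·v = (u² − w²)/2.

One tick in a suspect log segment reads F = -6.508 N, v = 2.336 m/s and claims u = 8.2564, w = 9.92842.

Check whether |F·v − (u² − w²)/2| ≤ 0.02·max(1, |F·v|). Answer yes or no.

yes

F·v = (-6.508)×2.336 = -15.2027 W.
(u² − w²)/2 = (68.1681 − 98.5735)/2 = -15.2027 W.
|Δ| = 0.0000;  2% of max(1, |F·v|) = 0.3041.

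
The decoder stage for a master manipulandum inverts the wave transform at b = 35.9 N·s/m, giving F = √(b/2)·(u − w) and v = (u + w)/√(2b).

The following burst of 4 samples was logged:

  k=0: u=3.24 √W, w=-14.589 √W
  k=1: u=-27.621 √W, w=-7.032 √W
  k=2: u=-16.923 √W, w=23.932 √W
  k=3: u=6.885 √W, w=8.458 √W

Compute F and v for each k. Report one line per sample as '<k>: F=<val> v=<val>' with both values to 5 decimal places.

0: F=75.53691 v=-1.33935
1: F=-87.23032 v=-4.08958
2: F=-173.09218 v=0.82717
3: F=-6.66440 v=1.81071

k=0: u−w=17.82900, u+w=-11.34900; √(b/2)=4.23674, √(2b)=8.47349; F=4.23674×17.829=75.53691, v=-11.34900/8.47349=-1.33935
k=1: u−w=-20.58900, u+w=-34.65300; √(b/2)=4.23674, √(2b)=8.47349; F=4.23674×(-20.589)=-87.23032, v=-34.65300/8.47349=-4.08958
k=2: u−w=-40.85500, u+w=7.00900; √(b/2)=4.23674, √(2b)=8.47349; F=4.23674×(-40.855)=-173.09218, v=7.00900/8.47349=0.82717
k=3: u−w=-1.57300, u+w=15.34300; √(b/2)=4.23674, √(2b)=8.47349; F=4.23674×(-1.573)=-6.66440, v=15.34300/8.47349=1.81071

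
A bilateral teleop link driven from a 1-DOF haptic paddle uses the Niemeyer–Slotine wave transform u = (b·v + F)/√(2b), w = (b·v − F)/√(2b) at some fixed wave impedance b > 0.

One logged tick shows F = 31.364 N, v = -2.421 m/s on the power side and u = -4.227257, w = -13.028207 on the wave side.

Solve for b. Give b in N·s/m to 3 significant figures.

u + w = -17.255464;  u + w = √(2b)·v, so √(2b) = -17.255464/(-2.421) = 7.127412.
b = (√(2b))²/2 = 50.799999/2 = 25.400000.
(Check via u − w = 2F/√(2b): u − w = 8.800950, 2F/√(2b) = 8.800951.)

b = 25.4 N·s/m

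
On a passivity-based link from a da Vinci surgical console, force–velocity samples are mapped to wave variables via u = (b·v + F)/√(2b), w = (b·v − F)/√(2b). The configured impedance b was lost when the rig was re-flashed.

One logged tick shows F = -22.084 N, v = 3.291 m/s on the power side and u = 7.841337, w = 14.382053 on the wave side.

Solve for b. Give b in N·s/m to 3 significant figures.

u + w = 22.223390;  u + w = √(2b)·v, so √(2b) = 22.223390/3.291 = 6.752777.
b = (√(2b))²/2 = 45.600001/2 = 22.800000.
(Check via u − w = 2F/√(2b): u − w = -6.540716, 2F/√(2b) = -6.540716.)

b = 22.8 N·s/m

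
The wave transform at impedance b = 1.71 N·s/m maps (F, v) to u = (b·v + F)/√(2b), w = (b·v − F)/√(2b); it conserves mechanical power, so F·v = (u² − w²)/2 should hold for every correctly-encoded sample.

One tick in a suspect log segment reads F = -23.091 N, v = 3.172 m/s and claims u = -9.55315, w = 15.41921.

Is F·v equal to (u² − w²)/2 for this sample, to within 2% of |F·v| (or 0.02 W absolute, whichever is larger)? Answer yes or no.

yes

F·v = (-23.091)×3.172 = -73.24465 W.
(u² − w²)/2 = (91.26267 − 237.75204)/2 = -73.24468 W.
|Δ| = 0.00003;  2% of max(1, |F·v|) = 1.46489.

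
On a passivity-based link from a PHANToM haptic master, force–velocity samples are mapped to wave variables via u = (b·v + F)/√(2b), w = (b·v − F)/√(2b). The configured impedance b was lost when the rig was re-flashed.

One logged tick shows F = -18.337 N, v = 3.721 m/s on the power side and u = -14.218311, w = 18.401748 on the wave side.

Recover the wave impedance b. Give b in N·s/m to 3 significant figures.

u + w = 4.183437;  u + w = √(2b)·v, so √(2b) = 4.183437/3.721 = 1.124278.
b = (√(2b))²/2 = 1.264000/2 = 0.632000.
(Check via u − w = 2F/√(2b): u − w = -32.620059, 2F/√(2b) = -32.620057.)

b = 0.632 N·s/m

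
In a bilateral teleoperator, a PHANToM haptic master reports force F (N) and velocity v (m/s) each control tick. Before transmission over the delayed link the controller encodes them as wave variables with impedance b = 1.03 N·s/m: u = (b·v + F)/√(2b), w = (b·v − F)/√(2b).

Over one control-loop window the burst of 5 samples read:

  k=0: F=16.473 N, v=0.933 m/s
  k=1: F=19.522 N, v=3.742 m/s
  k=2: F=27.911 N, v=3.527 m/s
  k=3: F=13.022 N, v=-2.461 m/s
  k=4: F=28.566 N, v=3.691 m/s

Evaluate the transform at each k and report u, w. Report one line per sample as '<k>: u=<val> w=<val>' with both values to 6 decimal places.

k=0: b·v=1.03×0.933=0.960990; √(2b)=1.435270; u=(0.960990+16.473)/1.435270=12.146836, w=(0.960990−16.473)/1.435270=-10.807729
k=1: b·v=1.03×3.742=3.854260; √(2b)=1.435270; u=(3.854260+19.522)/1.435270=16.287012, w=(3.854260−19.522)/1.435270=-10.916232
k=2: b·v=1.03×3.527=3.632810; √(2b)=1.435270; u=(3.632810+27.911)/1.435270=21.977614, w=(3.632810−27.911)/1.435270=-16.915417
k=3: b·v=1.03×(-2.461)=-2.534830; √(2b)=1.435270; u=(-2.534830+13.022)/1.435270=7.306758, w=(-2.534830−13.022)/1.435270=-10.838957
k=4: b·v=1.03×3.691=3.801730; √(2b)=1.435270; u=(3.801730+28.566)/1.435270=22.551666, w=(3.801730−28.566)/1.435270=-17.254084

0: u=12.146836 w=-10.807729
1: u=16.287012 w=-10.916232
2: u=21.977614 w=-16.915417
3: u=7.306758 w=-10.838957
4: u=22.551666 w=-17.254084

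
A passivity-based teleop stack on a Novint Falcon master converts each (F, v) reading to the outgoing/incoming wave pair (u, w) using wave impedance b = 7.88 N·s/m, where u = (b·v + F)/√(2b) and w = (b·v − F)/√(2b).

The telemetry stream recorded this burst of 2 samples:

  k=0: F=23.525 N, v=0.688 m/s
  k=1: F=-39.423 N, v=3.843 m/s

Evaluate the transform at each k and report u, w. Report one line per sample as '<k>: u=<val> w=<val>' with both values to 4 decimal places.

k=0: b·v=7.88×0.688=5.4214; √(2b)=3.9699; u=(5.4214+23.525)/3.9699=7.2915, w=(5.4214−23.525)/3.9699=-4.5602
k=1: b·v=7.88×3.843=30.2828; √(2b)=3.9699; u=(30.2828+(-39.423))/3.9699=-2.3024, w=(30.2828−(-39.423))/3.9699=17.5586

0: u=7.2915 w=-4.5602
1: u=-2.3024 w=17.5586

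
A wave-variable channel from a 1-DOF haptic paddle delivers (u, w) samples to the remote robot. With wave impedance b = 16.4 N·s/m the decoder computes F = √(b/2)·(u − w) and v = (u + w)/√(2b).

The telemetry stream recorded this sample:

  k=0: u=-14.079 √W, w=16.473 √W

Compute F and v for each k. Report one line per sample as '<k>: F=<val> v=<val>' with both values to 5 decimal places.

k=0: u−w=-30.55200, u+w=2.39400; √(b/2)=2.86356, √(2b)=5.72713; F=2.86356×(-30.552)=-87.48761, v=2.39400/5.72713=0.41801

0: F=-87.48761 v=0.41801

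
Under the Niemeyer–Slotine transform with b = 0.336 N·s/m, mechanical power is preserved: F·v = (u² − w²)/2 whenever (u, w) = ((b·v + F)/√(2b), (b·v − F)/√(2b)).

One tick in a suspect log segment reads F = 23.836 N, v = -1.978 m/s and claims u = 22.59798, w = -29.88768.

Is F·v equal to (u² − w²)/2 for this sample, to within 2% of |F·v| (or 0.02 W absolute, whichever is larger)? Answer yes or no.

no

F·v = 23.836×(-1.978) = -47.1476 W.
(u² − w²)/2 = (510.6687 − 893.2734)/2 = -191.3024 W.
|Δ| = 144.1547;  2% of max(1, |F·v|) = 0.9430.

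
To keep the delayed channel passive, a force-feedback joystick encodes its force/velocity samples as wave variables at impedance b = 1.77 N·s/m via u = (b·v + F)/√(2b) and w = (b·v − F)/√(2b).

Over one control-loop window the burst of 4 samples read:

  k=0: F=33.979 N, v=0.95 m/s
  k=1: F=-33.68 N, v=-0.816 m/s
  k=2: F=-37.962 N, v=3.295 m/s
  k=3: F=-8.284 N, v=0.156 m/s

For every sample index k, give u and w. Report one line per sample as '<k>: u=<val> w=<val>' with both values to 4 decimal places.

k=0: b·v=1.77×0.95=1.6815; √(2b)=1.8815; u=(1.6815+33.979)/1.8815=18.9533, w=(1.6815−33.979)/1.8815=-17.1659
k=1: b·v=1.77×(-0.816)=-1.4443; √(2b)=1.8815; u=(-1.4443+(-33.68))/1.8815=-18.6684, w=(-1.4443−(-33.68))/1.8815=17.1331
k=2: b·v=1.77×3.295=5.8321; √(2b)=1.8815; u=(5.8321+(-37.962))/1.8815=-17.0768, w=(5.8321−(-37.962))/1.8815=23.2763
k=3: b·v=1.77×0.156=0.2761; √(2b)=1.8815; u=(0.2761+(-8.284))/1.8815=-4.2561, w=(0.2761−(-8.284))/1.8815=4.5497

0: u=18.9533 w=-17.1659
1: u=-18.6684 w=17.1331
2: u=-17.0768 w=23.2763
3: u=-4.2561 w=4.5497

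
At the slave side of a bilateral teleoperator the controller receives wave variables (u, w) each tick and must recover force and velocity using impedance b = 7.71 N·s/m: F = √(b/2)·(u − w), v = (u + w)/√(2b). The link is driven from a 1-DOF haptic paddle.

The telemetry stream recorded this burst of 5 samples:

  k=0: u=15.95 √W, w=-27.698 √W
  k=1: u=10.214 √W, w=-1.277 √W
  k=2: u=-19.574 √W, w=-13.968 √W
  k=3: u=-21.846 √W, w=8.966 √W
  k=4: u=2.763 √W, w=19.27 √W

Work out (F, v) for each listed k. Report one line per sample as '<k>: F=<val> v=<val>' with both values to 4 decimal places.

k=0: u−w=43.6480, u+w=-11.7480; √(b/2)=1.9634, √(2b)=3.9268; F=1.9634×43.648=85.6992, v=-11.7480/3.9268=-2.9917
k=1: u−w=11.4910, u+w=8.9370; √(b/2)=1.9634, √(2b)=3.9268; F=1.9634×11.491=22.5616, v=8.9370/3.9268=2.2759
k=2: u−w=-5.6060, u+w=-33.5420; √(b/2)=1.9634, √(2b)=3.9268; F=1.9634×(-5.606)=-11.0069, v=-33.5420/3.9268=-8.5417
k=3: u−w=-30.8120, u+w=-12.8800; √(b/2)=1.9634, √(2b)=3.9268; F=1.9634×(-30.812)=-60.4968, v=-12.8800/3.9268=-3.2800
k=4: u−w=-16.5070, u+w=22.0330; √(b/2)=1.9634, √(2b)=3.9268; F=1.9634×(-16.507)=-32.4101, v=22.0330/3.9268=5.6109

0: F=85.6992 v=-2.9917
1: F=22.5616 v=2.2759
2: F=-11.0069 v=-8.5417
3: F=-60.4968 v=-3.2800
4: F=-32.4101 v=5.6109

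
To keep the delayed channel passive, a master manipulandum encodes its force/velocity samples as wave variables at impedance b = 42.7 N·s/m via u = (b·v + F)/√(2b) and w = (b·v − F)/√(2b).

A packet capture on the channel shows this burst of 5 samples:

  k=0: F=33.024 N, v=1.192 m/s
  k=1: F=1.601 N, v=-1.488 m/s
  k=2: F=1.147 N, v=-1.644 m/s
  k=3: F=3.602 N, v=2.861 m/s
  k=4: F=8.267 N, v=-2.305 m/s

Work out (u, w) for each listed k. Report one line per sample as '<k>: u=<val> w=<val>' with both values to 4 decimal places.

k=0: b·v=42.7×1.192=50.8984; √(2b)=9.2412; u=(50.8984+33.024)/9.2412=9.0813, w=(50.8984−33.024)/9.2412=1.9342
k=1: b·v=42.7×(-1.488)=-63.5376; √(2b)=9.2412; u=(-63.5376+1.601)/9.2412=-6.7022, w=(-63.5376−1.601)/9.2412=-7.0487
k=2: b·v=42.7×(-1.644)=-70.1988; √(2b)=9.2412; u=(-70.1988+1.147)/9.2412=-7.4722, w=(-70.1988−1.147)/9.2412=-7.7204
k=3: b·v=42.7×2.861=122.1647; √(2b)=9.2412; u=(122.1647+3.602)/9.2412=13.6093, w=(122.1647−3.602)/9.2412=12.8298
k=4: b·v=42.7×(-2.305)=-98.4235; √(2b)=9.2412; u=(-98.4235+8.267)/9.2412=-9.7559, w=(-98.4235−8.267)/9.2412=-11.5451

0: u=9.0813 w=1.9342
1: u=-6.7022 w=-7.0487
2: u=-7.4722 w=-7.7204
3: u=13.6093 w=12.8298
4: u=-9.7559 w=-11.5451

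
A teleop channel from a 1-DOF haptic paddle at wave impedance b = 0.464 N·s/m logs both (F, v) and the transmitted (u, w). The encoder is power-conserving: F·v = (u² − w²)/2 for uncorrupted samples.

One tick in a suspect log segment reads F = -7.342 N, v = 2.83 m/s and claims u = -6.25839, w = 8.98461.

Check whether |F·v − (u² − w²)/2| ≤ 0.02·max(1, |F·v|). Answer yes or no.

yes

F·v = (-7.342)×2.83 = -20.77786 W.
(u² − w²)/2 = (39.16745 − 80.72322)/2 = -20.77789 W.
|Δ| = 0.00003;  2% of max(1, |F·v|) = 0.41556.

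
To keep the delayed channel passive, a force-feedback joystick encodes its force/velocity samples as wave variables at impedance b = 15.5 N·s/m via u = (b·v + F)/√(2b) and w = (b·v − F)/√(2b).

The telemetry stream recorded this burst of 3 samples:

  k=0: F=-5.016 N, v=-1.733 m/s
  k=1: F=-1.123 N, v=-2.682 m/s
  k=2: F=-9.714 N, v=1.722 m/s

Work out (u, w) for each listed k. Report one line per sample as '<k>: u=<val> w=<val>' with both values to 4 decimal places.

k=0: b·v=15.5×(-1.733)=-26.8615; √(2b)=5.5678; u=(-26.8615+(-5.016))/5.5678=-5.7254, w=(-26.8615−(-5.016))/5.5678=-3.9236
k=1: b·v=15.5×(-2.682)=-41.5710; √(2b)=5.5678; u=(-41.5710+(-1.123))/5.5678=-7.6681, w=(-41.5710−(-1.123))/5.5678=-7.2647
k=2: b·v=15.5×1.722=26.6910; √(2b)=5.5678; u=(26.6910+(-9.714))/5.5678=3.0492, w=(26.6910−(-9.714))/5.5678=6.5385

0: u=-5.7254 w=-3.9236
1: u=-7.6681 w=-7.2647
2: u=3.0492 w=6.5385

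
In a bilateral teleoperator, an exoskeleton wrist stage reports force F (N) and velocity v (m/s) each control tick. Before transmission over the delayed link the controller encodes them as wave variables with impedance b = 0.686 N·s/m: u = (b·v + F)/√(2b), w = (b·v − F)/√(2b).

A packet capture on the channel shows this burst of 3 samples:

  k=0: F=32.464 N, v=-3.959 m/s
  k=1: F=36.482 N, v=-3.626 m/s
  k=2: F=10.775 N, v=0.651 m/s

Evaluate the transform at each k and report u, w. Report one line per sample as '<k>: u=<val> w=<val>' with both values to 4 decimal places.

k=0: b·v=0.686×(-3.959)=-2.7159; √(2b)=1.1713; u=(-2.7159+32.464)/1.1713=25.3970, w=(-2.7159−32.464)/1.1713=-30.0343
k=1: b·v=0.686×(-3.626)=-2.4874; √(2b)=1.1713; u=(-2.4874+36.482)/1.1713=29.0223, w=(-2.4874−36.482)/1.1713=-33.2696
k=2: b·v=0.686×0.651=0.4466; √(2b)=1.1713; u=(0.4466+10.775)/1.1713=9.5803, w=(0.4466−10.775)/1.1713=-8.8177

0: u=25.3970 w=-30.0343
1: u=29.0223 w=-33.2696
2: u=9.5803 w=-8.8177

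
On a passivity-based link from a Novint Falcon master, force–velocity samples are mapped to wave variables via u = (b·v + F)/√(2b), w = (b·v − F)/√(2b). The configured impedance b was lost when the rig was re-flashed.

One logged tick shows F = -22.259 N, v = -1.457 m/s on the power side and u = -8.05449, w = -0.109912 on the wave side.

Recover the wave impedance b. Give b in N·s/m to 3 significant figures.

b = 15.7 N·s/m

u + w = -8.164402;  u + w = √(2b)·v, so √(2b) = -8.164402/(-1.457) = 5.603570.
b = (√(2b))²/2 = 31.400001/2 = 15.700000.
(Check via u − w = 2F/√(2b): u − w = -7.944578, 2F/√(2b) = -7.944578.)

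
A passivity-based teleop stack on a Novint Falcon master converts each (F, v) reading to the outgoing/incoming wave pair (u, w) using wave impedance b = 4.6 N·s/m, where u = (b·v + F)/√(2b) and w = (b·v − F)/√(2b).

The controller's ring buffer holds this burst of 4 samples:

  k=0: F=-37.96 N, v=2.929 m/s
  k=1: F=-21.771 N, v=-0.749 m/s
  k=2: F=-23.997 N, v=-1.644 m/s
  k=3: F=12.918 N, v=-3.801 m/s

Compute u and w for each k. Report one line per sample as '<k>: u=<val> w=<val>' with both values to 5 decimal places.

k=0: b·v=4.6×2.929=13.47340; √(2b)=3.03315; u=(13.47340+(-37.96))/3.03315=-8.07299, w=(13.47340−(-37.96))/3.03315=16.95709
k=1: b·v=4.6×(-0.749)=-3.44540; √(2b)=3.03315; u=(-3.44540+(-21.771))/3.03315=-8.31360, w=(-3.44540−(-21.771))/3.03315=6.04177
k=2: b·v=4.6×(-1.644)=-7.56240; √(2b)=3.03315; u=(-7.56240+(-23.997))/3.03315=-10.40483, w=(-7.56240−(-23.997))/3.03315=5.41833
k=3: b·v=4.6×(-3.801)=-17.48460; √(2b)=3.03315; u=(-17.48460+12.918)/3.03315=-1.50556, w=(-17.48460−12.918)/3.03315=-10.02344

0: u=-8.07299 w=16.95709
1: u=-8.31360 w=6.04177
2: u=-10.40483 w=5.41833
3: u=-1.50556 w=-10.02344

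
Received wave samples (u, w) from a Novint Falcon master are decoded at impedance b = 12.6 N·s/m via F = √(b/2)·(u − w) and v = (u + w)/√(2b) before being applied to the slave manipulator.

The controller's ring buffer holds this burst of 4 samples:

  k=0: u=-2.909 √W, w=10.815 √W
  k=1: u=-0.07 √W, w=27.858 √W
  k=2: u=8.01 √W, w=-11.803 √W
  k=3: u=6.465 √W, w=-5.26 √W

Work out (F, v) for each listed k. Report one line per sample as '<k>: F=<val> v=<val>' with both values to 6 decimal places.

0: F=-34.446967 v=1.574913
1: F=-70.098724 v=5.535502
2: F=49.730235 v=-0.755584
3: F=29.429516 v=0.240042

k=0: u−w=-13.724000, u+w=7.906000; √(b/2)=2.509980, √(2b)=5.019960; F=2.509980×(-13.724)=-34.446967, v=7.906000/5.019960=1.574913
k=1: u−w=-27.928000, u+w=27.788000; √(b/2)=2.509980, √(2b)=5.019960; F=2.509980×(-27.928)=-70.098724, v=27.788000/5.019960=5.535502
k=2: u−w=19.813000, u+w=-3.793000; √(b/2)=2.509980, √(2b)=5.019960; F=2.509980×19.813=49.730235, v=-3.793000/5.019960=-0.755584
k=3: u−w=11.725000, u+w=1.205000; √(b/2)=2.509980, √(2b)=5.019960; F=2.509980×11.725=29.429516, v=1.205000/5.019960=0.240042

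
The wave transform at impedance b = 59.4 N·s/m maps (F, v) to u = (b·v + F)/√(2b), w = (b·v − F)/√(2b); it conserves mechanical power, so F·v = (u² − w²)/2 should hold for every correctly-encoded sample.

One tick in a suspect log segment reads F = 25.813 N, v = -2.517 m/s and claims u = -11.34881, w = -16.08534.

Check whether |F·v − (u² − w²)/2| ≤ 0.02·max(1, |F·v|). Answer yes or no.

yes

F·v = 25.813×(-2.517) = -64.9713 W.
(u² − w²)/2 = (128.7955 − 258.7382)/2 = -64.9713 W.
|Δ| = 0.0000;  2% of max(1, |F·v|) = 1.2994.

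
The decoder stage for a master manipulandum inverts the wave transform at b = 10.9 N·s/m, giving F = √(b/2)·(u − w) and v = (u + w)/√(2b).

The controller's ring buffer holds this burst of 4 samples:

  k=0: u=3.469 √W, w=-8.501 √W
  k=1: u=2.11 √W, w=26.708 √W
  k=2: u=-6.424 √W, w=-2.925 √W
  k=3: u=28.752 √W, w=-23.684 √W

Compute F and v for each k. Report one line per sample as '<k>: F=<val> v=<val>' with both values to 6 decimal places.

k=0: u−w=11.970000, u+w=-5.032000; √(b/2)=2.334524, √(2b)=4.669047; F=2.334524×11.97=27.944246, v=-5.032000/4.669047=-1.077736
k=1: u−w=-24.598000, u+w=28.818000; √(b/2)=2.334524, √(2b)=4.669047; F=2.334524×(-24.598)=-57.424609, v=28.818000/4.669047=6.172137
k=2: u−w=-3.499000, u+w=-9.349000; √(b/2)=2.334524, √(2b)=4.669047; F=2.334524×(-3.499)=-8.168498, v=-9.349000/4.669047=-2.002336
k=3: u−w=52.436000, u+w=5.068000; √(b/2)=2.334524, √(2b)=4.669047; F=2.334524×52.436=122.413075, v=5.068000/4.669047=1.085446

0: F=27.944246 v=-1.077736
1: F=-57.424609 v=6.172137
2: F=-8.168498 v=-2.002336
3: F=122.413075 v=1.085446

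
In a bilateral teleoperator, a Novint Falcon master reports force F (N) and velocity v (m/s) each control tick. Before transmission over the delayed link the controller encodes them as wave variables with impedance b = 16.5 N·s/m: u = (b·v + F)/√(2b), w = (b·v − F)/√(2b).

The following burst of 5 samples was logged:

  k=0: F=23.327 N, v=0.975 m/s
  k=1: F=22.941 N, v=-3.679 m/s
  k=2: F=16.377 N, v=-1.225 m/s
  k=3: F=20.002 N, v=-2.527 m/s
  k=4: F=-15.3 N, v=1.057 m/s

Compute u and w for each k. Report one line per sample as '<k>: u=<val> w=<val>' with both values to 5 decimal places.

k=0: b·v=16.5×0.975=16.08750; √(2b)=5.74456; u=(16.08750+23.327)/5.74456=6.86118, w=(16.08750−23.327)/5.74456=-1.26024
k=1: b·v=16.5×(-3.679)=-60.70350; √(2b)=5.74456; u=(-60.70350+22.941)/5.74456=-6.57361, w=(-60.70350−22.941)/5.74456=-14.56064
k=2: b·v=16.5×(-1.225)=-20.21250; √(2b)=5.74456; u=(-20.21250+16.377)/5.74456=-0.66767, w=(-20.21250−16.377)/5.74456=-6.36941
k=3: b·v=16.5×(-2.527)=-41.69550; √(2b)=5.74456; u=(-41.69550+20.002)/5.74456=-3.77635, w=(-41.69550−20.002)/5.74456=-10.74016
k=4: b·v=16.5×1.057=17.44050; √(2b)=5.74456; u=(17.44050+(-15.3))/5.74456=0.37261, w=(17.44050−(-15.3))/5.74456=5.69939

0: u=6.86118 w=-1.26024
1: u=-6.57361 w=-14.56064
2: u=-0.66767 w=-6.36941
3: u=-3.77635 w=-10.74016
4: u=0.37261 w=5.69939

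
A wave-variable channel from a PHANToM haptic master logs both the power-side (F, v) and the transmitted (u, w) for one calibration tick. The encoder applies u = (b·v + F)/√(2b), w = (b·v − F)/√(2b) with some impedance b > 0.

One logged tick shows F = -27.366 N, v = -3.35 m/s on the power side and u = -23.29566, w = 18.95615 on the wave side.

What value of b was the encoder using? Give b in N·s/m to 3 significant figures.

b = 0.839 N·s/m

u + w = -4.3395;  u + w = √(2b)·v, so √(2b) = -4.3395/(-3.35) = 1.2954.
b = (√(2b))²/2 = 1.6780/2 = 0.8390.
(Check via u − w = 2F/√(2b): u − w = -42.2518, 2F/√(2b) = -42.2518.)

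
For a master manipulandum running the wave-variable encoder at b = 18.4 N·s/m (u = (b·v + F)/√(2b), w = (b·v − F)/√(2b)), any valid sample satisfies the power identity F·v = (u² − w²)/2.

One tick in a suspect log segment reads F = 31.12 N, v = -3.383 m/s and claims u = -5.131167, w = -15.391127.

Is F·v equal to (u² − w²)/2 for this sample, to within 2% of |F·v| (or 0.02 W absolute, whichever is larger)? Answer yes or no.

yes

F·v = 31.12×(-3.383) = -105.278960 W.
(u² − w²)/2 = (26.328875 − 236.886790)/2 = -105.278958 W.
|Δ| = 0.000002;  2% of max(1, |F·v|) = 2.105579.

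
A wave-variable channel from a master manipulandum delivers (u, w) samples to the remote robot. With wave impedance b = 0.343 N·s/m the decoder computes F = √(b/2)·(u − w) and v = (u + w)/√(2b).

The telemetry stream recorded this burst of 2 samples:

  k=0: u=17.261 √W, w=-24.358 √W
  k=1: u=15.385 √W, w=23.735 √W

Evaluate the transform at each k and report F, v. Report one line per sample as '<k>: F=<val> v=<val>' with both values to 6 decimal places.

k=0: u−w=41.619000, u+w=-7.097000; √(b/2)=0.414126, √(2b)=0.828251; F=0.414126×41.619=17.235493, v=-7.097000/0.828251=-8.568657
k=1: u−w=-8.350000, u+w=39.120000; √(b/2)=0.414126, √(2b)=0.828251; F=0.414126×(-8.35)=-3.457949, v=39.120000/0.828251=47.232049

0: F=17.235493 v=-8.568657
1: F=-3.457949 v=47.232049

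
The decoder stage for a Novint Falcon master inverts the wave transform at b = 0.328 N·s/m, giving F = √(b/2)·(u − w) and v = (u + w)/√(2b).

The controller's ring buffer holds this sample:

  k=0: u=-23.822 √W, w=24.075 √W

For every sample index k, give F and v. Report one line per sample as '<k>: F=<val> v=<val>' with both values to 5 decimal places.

0: F=-19.39681 v=0.31237

k=0: u−w=-47.89700, u+w=0.25300; √(b/2)=0.40497, √(2b)=0.80994; F=0.40497×(-47.897)=-19.39681, v=0.25300/0.80994=0.31237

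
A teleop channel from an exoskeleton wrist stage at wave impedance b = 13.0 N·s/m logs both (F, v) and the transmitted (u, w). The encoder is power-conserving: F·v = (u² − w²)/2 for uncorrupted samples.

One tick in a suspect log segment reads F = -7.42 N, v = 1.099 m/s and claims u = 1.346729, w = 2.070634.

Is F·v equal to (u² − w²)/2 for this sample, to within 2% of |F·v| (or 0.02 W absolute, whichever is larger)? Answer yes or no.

F·v = (-7.42)×1.099 = -8.154580 W.
(u² − w²)/2 = (1.813679 − 4.287525)/2 = -1.236923 W.
|Δ| = 6.917657;  2% of max(1, |F·v|) = 0.163092.

no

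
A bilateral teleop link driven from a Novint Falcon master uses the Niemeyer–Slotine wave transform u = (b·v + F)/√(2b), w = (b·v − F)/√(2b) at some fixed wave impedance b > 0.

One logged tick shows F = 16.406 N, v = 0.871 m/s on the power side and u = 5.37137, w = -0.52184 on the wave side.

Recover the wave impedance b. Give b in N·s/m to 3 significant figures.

u + w = 4.84953;  u + w = √(2b)·v, so √(2b) = 4.84953/0.871 = 5.56777.
b = (√(2b))²/2 = 31.00009/2 = 15.50005.
(Check via u − w = 2F/√(2b): u − w = 5.89321, 2F/√(2b) = 5.89320.)

b = 15.5 N·s/m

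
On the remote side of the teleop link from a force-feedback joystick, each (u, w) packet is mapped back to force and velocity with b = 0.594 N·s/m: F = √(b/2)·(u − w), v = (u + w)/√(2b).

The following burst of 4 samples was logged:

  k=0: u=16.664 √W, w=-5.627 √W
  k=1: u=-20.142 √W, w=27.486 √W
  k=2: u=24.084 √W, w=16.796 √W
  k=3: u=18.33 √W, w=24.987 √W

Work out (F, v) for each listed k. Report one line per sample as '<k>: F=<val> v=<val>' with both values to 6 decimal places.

k=0: u−w=22.291000, u+w=11.037000; √(b/2)=0.544977, √(2b)=1.089954; F=0.544977×22.291=12.148084, v=11.037000/1.089954=10.126114
k=1: u−w=-47.628000, u+w=7.344000; √(b/2)=0.544977, √(2b)=1.089954; F=0.544977×(-47.628)=-25.956168, v=7.344000/1.089954=6.737898
k=2: u−w=7.288000, u+w=40.880000; √(b/2)=0.544977, √(2b)=1.089954; F=0.544977×7.288=3.971793, v=40.880000/1.089954=37.506166
k=3: u−w=-6.657000, u+w=43.317000; √(b/2)=0.544977, √(2b)=1.089954; F=0.544977×(-6.657)=-3.627912, v=43.317000/1.089954=39.742040

0: F=12.148084 v=10.126114
1: F=-25.956168 v=6.737898
2: F=3.971793 v=37.506166
3: F=-3.627912 v=39.742040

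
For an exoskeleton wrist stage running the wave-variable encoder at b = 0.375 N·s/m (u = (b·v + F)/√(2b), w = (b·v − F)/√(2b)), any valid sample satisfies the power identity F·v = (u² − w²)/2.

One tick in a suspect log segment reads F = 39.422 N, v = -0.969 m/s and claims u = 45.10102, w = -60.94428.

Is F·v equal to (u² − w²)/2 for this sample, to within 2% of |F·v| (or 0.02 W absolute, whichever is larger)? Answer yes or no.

no

F·v = 39.422×(-0.969) = -38.19992 W.
(u² − w²)/2 = (2034.10201 − 3714.20526)/2 = -840.05163 W.
|Δ| = 801.85171;  2% of max(1, |F·v|) = 0.76400.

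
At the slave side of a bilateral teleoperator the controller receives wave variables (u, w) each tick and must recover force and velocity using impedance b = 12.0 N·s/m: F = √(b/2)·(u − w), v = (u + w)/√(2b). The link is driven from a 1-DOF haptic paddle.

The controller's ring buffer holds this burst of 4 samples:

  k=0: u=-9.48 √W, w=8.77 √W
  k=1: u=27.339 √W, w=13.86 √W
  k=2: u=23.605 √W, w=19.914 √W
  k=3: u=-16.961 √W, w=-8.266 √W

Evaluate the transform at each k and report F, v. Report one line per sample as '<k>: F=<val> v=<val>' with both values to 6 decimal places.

k=0: u−w=-18.250000, u+w=-0.710000; √(b/2)=2.449490, √(2b)=4.898979; F=2.449490×(-18.25)=-44.703188, v=-0.710000/4.898979=-0.144928
k=1: u−w=13.479000, u+w=41.199000; √(b/2)=2.449490, √(2b)=4.898979; F=2.449490×13.479=33.016672, v=41.199000/4.898979=8.409711
k=2: u−w=3.691000, u+w=43.519000; √(b/2)=2.449490, √(2b)=4.898979; F=2.449490×3.691=9.041067, v=43.519000/4.898979=8.883279
k=3: u−w=-8.695000, u+w=-25.227000; √(b/2)=2.449490, √(2b)=4.898979; F=2.449490×(-8.695)=-21.298313, v=-25.227000/4.898979=-5.149440

0: F=-44.703188 v=-0.144928
1: F=33.016672 v=8.409711
2: F=9.041067 v=8.883279
3: F=-21.298313 v=-5.149440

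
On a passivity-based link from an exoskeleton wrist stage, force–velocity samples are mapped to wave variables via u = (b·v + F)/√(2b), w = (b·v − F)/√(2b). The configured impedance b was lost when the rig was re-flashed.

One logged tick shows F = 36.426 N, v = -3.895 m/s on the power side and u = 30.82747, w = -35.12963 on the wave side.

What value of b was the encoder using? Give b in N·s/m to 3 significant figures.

u + w = -4.30216;  u + w = √(2b)·v, so √(2b) = -4.30216/(-3.895) = 1.10453.
b = (√(2b))²/2 = 1.22000/2 = 0.61000.
(Check via u − w = 2F/√(2b): u − w = 65.95710, 2F/√(2b) = 65.95723.)

b = 0.61 N·s/m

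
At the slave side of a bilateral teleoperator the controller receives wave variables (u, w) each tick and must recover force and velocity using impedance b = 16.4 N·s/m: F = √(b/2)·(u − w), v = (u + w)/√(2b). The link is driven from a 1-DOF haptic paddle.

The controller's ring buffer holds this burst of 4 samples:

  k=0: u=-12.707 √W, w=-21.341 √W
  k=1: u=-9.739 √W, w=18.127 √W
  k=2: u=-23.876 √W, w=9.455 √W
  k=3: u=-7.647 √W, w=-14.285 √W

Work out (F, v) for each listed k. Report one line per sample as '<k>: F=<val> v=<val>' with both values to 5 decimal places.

0: F=24.72401 v=-5.94504
1: F=-79.79608 v=1.46461
2: F=-95.44546 v=-2.51802
3: F=19.00834 v=-3.82949

k=0: u−w=8.63400, u+w=-34.04800; √(b/2)=2.86356, √(2b)=5.72713; F=2.86356×8.634=24.72401, v=-34.04800/5.72713=-5.94504
k=1: u−w=-27.86600, u+w=8.38800; √(b/2)=2.86356, √(2b)=5.72713; F=2.86356×(-27.866)=-79.79608, v=8.38800/5.72713=1.46461
k=2: u−w=-33.33100, u+w=-14.42100; √(b/2)=2.86356, √(2b)=5.72713; F=2.86356×(-33.331)=-95.44546, v=-14.42100/5.72713=-2.51802
k=3: u−w=6.63800, u+w=-21.93200; √(b/2)=2.86356, √(2b)=5.72713; F=2.86356×6.638=19.00834, v=-21.93200/5.72713=-3.82949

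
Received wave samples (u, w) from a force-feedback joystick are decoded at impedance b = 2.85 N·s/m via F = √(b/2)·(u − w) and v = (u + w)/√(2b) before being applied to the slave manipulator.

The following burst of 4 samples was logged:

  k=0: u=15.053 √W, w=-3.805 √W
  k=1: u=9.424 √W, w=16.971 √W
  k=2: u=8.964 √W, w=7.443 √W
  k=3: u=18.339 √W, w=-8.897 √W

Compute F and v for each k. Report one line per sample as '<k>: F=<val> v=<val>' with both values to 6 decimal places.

0: F=22.511429 v=4.711269
1: F=-9.009108 v=11.055649
2: F=1.815669 v=6.872136
3: F=32.512529 v=3.954819

k=0: u−w=18.858000, u+w=11.248000; √(b/2)=1.193734, √(2b)=2.387467; F=1.193734×18.858=22.511429, v=11.248000/2.387467=4.711269
k=1: u−w=-7.547000, u+w=26.395000; √(b/2)=1.193734, √(2b)=2.387467; F=1.193734×(-7.547)=-9.009108, v=26.395000/2.387467=11.055649
k=2: u−w=1.521000, u+w=16.407000; √(b/2)=1.193734, √(2b)=2.387467; F=1.193734×1.521=1.815669, v=16.407000/2.387467=6.872136
k=3: u−w=27.236000, u+w=9.442000; √(b/2)=1.193734, √(2b)=2.387467; F=1.193734×27.236=32.512529, v=9.442000/2.387467=3.954819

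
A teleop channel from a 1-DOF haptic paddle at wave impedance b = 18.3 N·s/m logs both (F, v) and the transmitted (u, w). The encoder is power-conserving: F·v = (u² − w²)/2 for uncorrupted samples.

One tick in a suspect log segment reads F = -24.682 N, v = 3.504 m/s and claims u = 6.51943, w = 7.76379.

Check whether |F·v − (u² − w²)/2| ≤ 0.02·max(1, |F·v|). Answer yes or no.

no

F·v = (-24.682)×3.504 = -86.4857 W.
(u² − w²)/2 = (42.5030 − 60.2764)/2 = -8.8867 W.
|Δ| = 77.5990;  2% of max(1, |F·v|) = 1.7297.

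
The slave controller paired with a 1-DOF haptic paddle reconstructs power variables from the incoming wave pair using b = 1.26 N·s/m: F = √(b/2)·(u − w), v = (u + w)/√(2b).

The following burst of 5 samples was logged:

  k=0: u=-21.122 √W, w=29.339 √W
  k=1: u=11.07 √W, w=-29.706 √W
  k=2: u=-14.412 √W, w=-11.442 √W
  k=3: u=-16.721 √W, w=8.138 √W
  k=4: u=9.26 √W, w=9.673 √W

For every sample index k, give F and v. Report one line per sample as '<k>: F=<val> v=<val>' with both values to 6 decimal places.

k=0: u−w=-50.461000, u+w=8.217000; √(b/2)=0.793725, √(2b)=1.587451; F=0.793725×(-50.461)=-40.052177, v=8.217000/1.587451=5.176223
k=1: u−w=40.776000, u+w=-18.636000; √(b/2)=0.793725, √(2b)=1.587451; F=0.793725×40.776=32.364947, v=-18.636000/1.587451=-11.739577
k=2: u−w=-2.970000, u+w=-25.854000; √(b/2)=0.793725, √(2b)=1.587451; F=0.793725×(-2.97)=-2.357364, v=-25.854000/1.587451=-16.286489
k=3: u−w=-24.859000, u+w=-8.583000; √(b/2)=0.793725, √(2b)=1.587451; F=0.793725×(-24.859)=-19.731220, v=-8.583000/1.587451=-5.406782
k=4: u−w=-0.413000, u+w=18.933000; √(b/2)=0.793725, √(2b)=1.587451; F=0.793725×(-0.413)=-0.327809, v=18.933000/1.587451=11.926669

0: F=-40.052177 v=5.176223
1: F=32.364947 v=-11.739577
2: F=-2.357364 v=-16.286489
3: F=-19.731220 v=-5.406782
4: F=-0.327809 v=11.926669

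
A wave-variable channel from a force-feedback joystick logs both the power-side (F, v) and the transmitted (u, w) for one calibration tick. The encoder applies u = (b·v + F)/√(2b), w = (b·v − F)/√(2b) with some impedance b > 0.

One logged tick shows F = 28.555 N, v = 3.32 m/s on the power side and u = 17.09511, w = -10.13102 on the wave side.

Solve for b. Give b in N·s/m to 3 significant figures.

b = 2.2 N·s/m

u + w = 6.9641;  u + w = √(2b)·v, so √(2b) = 6.9641/3.32 = 2.0976.
b = (√(2b))²/2 = 4.4000/2 = 2.2000.
(Check via u − w = 2F/√(2b): u − w = 27.2261, 2F/√(2b) = 27.2261.)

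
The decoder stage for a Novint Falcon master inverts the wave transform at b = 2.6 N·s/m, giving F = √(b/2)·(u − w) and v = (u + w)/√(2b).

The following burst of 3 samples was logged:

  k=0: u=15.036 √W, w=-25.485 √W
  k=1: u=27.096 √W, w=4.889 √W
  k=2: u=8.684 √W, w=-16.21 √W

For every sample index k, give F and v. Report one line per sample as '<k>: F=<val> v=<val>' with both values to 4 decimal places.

0: F=46.2010 v=-4.5822
1: F=25.3199 v=14.0264
2: F=28.3835 v=-3.3004

k=0: u−w=40.5210, u+w=-10.4490; √(b/2)=1.1402, √(2b)=2.2804; F=1.1402×40.521=46.2010, v=-10.4490/2.2804=-4.5822
k=1: u−w=22.2070, u+w=31.9850; √(b/2)=1.1402, √(2b)=2.2804; F=1.1402×22.207=25.3199, v=31.9850/2.2804=14.0264
k=2: u−w=24.8940, u+w=-7.5260; √(b/2)=1.1402, √(2b)=2.2804; F=1.1402×24.894=28.3835, v=-7.5260/2.2804=-3.3004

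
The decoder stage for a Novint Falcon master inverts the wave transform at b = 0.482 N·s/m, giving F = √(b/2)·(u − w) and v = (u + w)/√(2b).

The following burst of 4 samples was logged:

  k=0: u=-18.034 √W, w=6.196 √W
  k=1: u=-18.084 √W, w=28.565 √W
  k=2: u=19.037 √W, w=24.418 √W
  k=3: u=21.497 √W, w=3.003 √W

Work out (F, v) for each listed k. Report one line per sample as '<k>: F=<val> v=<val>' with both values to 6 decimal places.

0: F=-11.894931 v=-12.057015
1: F=-22.900811 v=10.674910
2: F=-2.641627 v=44.258963
3: F=9.079028 v=24.953276

k=0: u−w=-24.230000, u+w=-11.838000; √(b/2)=0.490918, √(2b)=0.981835; F=0.490918×(-24.23)=-11.894931, v=-11.838000/0.981835=-12.057015
k=1: u−w=-46.649000, u+w=10.481000; √(b/2)=0.490918, √(2b)=0.981835; F=0.490918×(-46.649)=-22.900811, v=10.481000/0.981835=10.674910
k=2: u−w=-5.381000, u+w=43.455000; √(b/2)=0.490918, √(2b)=0.981835; F=0.490918×(-5.381)=-2.641627, v=43.455000/0.981835=44.258963
k=3: u−w=18.494000, u+w=24.500000; √(b/2)=0.490918, √(2b)=0.981835; F=0.490918×18.494=9.079028, v=24.500000/0.981835=24.953276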